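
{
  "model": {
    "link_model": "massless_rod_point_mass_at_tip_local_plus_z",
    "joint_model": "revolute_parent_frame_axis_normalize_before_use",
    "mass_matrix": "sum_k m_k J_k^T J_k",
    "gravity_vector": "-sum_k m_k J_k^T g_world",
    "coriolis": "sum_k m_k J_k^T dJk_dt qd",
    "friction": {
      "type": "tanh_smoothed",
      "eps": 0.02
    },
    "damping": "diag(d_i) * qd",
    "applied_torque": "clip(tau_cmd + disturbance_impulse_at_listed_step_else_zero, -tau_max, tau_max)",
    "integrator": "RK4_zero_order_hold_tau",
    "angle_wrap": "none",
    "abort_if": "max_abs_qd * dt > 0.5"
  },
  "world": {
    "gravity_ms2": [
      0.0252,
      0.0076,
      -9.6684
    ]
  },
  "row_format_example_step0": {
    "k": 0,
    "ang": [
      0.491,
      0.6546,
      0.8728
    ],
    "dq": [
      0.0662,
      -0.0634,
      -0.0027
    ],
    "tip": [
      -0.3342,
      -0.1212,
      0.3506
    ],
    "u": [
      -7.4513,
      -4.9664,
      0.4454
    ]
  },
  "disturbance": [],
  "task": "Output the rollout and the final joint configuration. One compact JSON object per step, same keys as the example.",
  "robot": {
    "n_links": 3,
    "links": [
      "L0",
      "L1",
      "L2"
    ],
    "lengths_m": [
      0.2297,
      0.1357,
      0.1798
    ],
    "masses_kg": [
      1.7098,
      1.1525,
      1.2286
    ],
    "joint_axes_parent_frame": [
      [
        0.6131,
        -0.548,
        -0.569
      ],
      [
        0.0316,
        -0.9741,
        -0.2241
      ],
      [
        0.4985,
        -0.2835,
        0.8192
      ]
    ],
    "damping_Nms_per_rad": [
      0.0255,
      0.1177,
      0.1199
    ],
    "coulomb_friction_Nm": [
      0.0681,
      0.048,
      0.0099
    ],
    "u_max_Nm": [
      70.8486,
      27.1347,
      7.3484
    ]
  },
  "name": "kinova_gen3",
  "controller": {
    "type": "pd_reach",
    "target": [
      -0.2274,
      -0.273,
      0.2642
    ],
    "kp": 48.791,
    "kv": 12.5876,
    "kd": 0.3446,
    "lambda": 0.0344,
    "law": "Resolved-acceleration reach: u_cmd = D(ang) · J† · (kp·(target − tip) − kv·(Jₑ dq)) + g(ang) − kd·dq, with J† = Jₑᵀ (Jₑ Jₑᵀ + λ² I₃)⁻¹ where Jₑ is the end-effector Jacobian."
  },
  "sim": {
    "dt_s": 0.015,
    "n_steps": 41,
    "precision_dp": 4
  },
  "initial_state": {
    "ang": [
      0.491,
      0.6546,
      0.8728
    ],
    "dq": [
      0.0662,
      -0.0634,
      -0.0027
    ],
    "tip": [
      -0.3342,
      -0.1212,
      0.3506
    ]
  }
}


{"k":1,"ang":[0.4905,0.6545,0.8829],"dq":[-0.1183,0.041,1.3024],"tip":[-0.3338,-0.1221,0.3503],"u":[-7.1533,-4.7228,-0.1573]}
{"k":2,"ang":[0.4884,0.6547,0.9045],"dq":[-0.165,-0.0185,1.5698],"tip":[-0.3329,-0.1239,0.3498],"u":[-6.7981,-4.4388,-0.2784]}
{"k":3,"ang":[0.4858,0.654,0.9286],"dq":[-0.185,-0.077,1.6311],"tip":[-0.3315,-0.1261,0.3495],"u":[-6.4744,-4.2063,-0.303]}
{"k":4,"ang":[0.483,0.6524,0.9531],"dq":[-0.1885,-0.1308,1.6284],"tip":[-0.3299,-0.1285,0.3494],"u":[-6.1974,-4.0101,-0.3001]}
{"k":5,"ang":[0.4802,0.6501,0.9774],"dq":[-0.1819,-0.1757,1.6092],"tip":[-0.3282,-0.1309,0.3496],"u":[-5.9674,-3.8467,-0.2916]}
{"k":6,"ang":[0.4776,0.6472,1.0014],"dq":[-0.1681,-0.2123,1.5851],"tip":[-0.3263,-0.1334,0.3499],"u":[-5.78,-3.7111,-0.2827]}
{"k":7,"ang":[0.4752,0.6439,1.025],"dq":[-0.1486,-0.2421,1.5592],"tip":[-0.3244,-0.1359,0.3502],"u":[-5.6305,-3.5986,-0.2742]}
{"k":8,"ang":[0.4731,0.64,1.0482],"dq":[-0.1248,-0.2665,1.5322],"tip":[-0.3225,-0.1385,0.3506],"u":[-5.514,-3.5052,-0.2663]}
{"k":9,"ang":[0.4714,0.6359,1.071],"dq":[-0.0978,-0.2868,1.5046],"tip":[-0.3206,-0.1411,0.3511],"u":[-5.4264,-3.4277,-0.259]}
{"k":10,"ang":[0.4702,0.6315,1.0934],"dq":[-0.0686,-0.3037,1.4767],"tip":[-0.3187,-0.1437,0.3515],"u":[-5.3635,-3.363,-0.2521]}
{"k":11,"ang":[0.4694,0.6268,1.1154],"dq":[-0.0382,-0.3178,1.4488],"tip":[-0.3168,-0.1462,0.3518],"u":[-5.3219,-3.309,-0.2457]}
{"k":12,"ang":[0.469,0.622,1.1369],"dq":[-0.0086,-0.328,1.4229],"tip":[-0.315,-0.1488,0.3521],"u":[-5.2955,-3.2642,-0.2403]}
{"k":13,"ang":[0.4691,0.6171,1.1582],"dq":[0.0149,-0.329,1.4047],"tip":[-0.3133,-0.1513,0.3524],"u":[-5.2714,-3.2284,-0.2372]}
{"k":14,"ang":[0.4695,0.6122,1.1791],"dq":[0.0359,-0.327,1.3839],"tip":[-0.3116,-0.1539,0.3526],"u":[-5.2518,-3.1979,-0.2325]}
{"k":15,"ang":[0.4702,0.6073,1.1997],"dq":[0.0584,-0.3274,1.357],"tip":[-0.31,-0.1564,0.3527],"u":[-5.2439,-3.1701,-0.2253]}
{"k":16,"ang":[0.4712,0.6024,1.2199],"dq":[0.0819,-0.3294,1.3285],"tip":[-0.3085,-0.1588,0.3527],"u":[-5.2478,-3.1447,-0.2177]}
{"k":17,"ang":[0.4726,0.5974,1.2396],"dq":[0.1057,-0.3324,1.3002],"tip":[-0.3071,-0.1612,0.3527],"u":[-5.2621,-3.1215,-0.2105]}
{"k":18,"ang":[0.4744,0.5924,1.2589],"dq":[0.1293,-0.3359,1.2726],"tip":[-0.3057,-0.1636,0.3526],"u":[-5.2849,-3.1002,-0.2037]}
{"k":19,"ang":[0.4765,0.5874,1.2778],"dq":[0.1522,-0.3397,1.2457],"tip":[-0.3044,-0.166,0.3525],"u":[-5.3147,-3.0804,-0.1972]}
{"k":20,"ang":[0.4789,0.5823,1.2964],"dq":[0.1742,-0.3436,1.2194],"tip":[-0.3032,-0.1683,0.3523],"u":[-5.3502,-3.0618,-0.191]}
{"k":21,"ang":[0.4817,0.5771,1.3145],"dq":[0.195,-0.3476,1.1936],"tip":[-0.3021,-0.1707,0.352],"u":[-5.3901,-3.0439,-0.1851]}
{"k":22,"ang":[0.4847,0.5719,1.3322],"dq":[0.2147,-0.3516,1.1683],"tip":[-0.301,-0.173,0.3517],"u":[-5.4336,-3.0266,-0.1793]}
{"k":23,"ang":[0.4881,0.5666,1.3496],"dq":[0.2329,-0.3555,1.1436],"tip":[-0.3,-0.1752,0.3513],"u":[-5.4799,-3.0096,-0.1736]}
{"k":24,"ang":[0.4917,0.5613,1.3666],"dq":[0.2498,-0.3593,1.1194],"tip":[-0.2991,-0.1775,0.3509],"u":[-5.5282,-2.9927,-0.1682]}
{"k":25,"ang":[0.4955,0.5559,1.3833],"dq":[0.2654,-0.363,1.0956],"tip":[-0.2983,-0.1797,0.3504],"u":[-5.578,-2.9758,-0.1628]}
{"k":26,"ang":[0.4996,0.5504,1.3996],"dq":[0.2795,-0.3665,1.0724],"tip":[-0.2975,-0.1819,0.3498],"u":[-5.6288,-2.9587,-0.1576]}
{"k":27,"ang":[0.5039,0.5449,1.4155],"dq":[0.2923,-0.3699,1.0496],"tip":[-0.2967,-0.1841,0.3493],"u":[-5.6802,-2.9414,-0.1526]}
{"k":28,"ang":[0.5084,0.5394,1.4311],"dq":[0.3037,-0.373,1.0273],"tip":[-0.296,-0.1863,0.3486],"u":[-5.7318,-2.9237,-0.1476]}
{"k":29,"ang":[0.513,0.5338,1.4464],"dq":[0.3139,-0.376,1.0055],"tip":[-0.2954,-0.1884,0.348],"u":[-5.7833,-2.9057,-0.1429]}
{"k":30,"ang":[0.5178,0.5281,1.4614],"dq":[0.3229,-0.3787,0.9842],"tip":[-0.2947,-0.1905,0.3473],"u":[-5.8346,-2.8873,-0.1382]}
{"k":31,"ang":[0.5226,0.5225,1.476],"dq":[0.3307,-0.3812,0.9633],"tip":[-0.2942,-0.1926,0.3466],"u":[-5.8855,-2.8684,-0.1337]}
{"k":32,"ang":[0.5276,0.5167,1.4903],"dq":[0.3374,-0.3835,0.9429],"tip":[-0.2936,-0.1947,0.3458],"u":[-5.9357,-2.8491,-0.1294]}
{"k":33,"ang":[0.5327,0.511,1.5044],"dq":[0.3431,-0.3855,0.923],"tip":[-0.2931,-0.1967,0.3451],"u":[-5.9852,-2.8293,-0.1251]}
{"k":34,"ang":[0.5379,0.5052,1.5181],"dq":[0.3478,-0.3872,0.9035],"tip":[-0.2926,-0.1988,0.3443],"u":[-6.0339,-2.8092,-0.1211]}
{"k":35,"ang":[0.5431,0.4994,1.5316],"dq":[0.3515,-0.3887,0.8845],"tip":[-0.2921,-0.2008,0.3435],"u":[-6.0817,-2.7886,-0.1171]}
{"k":36,"ang":[0.5484,0.4936,1.5447],"dq":[0.3544,-0.3899,0.8659],"tip":[-0.2917,-0.2027,0.3427],"u":[-6.1285,-2.7677,-0.1133]}
{"k":37,"ang":[0.5538,0.4878,1.5576],"dq":[0.3566,-0.3908,0.8477],"tip":[-0.2913,-0.2047,0.3419],"u":[-6.1742,-2.7465,-0.1097]}
{"k":38,"ang":[0.5591,0.482,1.5702],"dq":[0.358,-0.3914,0.83],"tip":[-0.2909,-0.2066,0.341],"u":[-6.219,-2.7249,-0.1061]}
{"k":39,"ang":[0.5645,0.4761,1.5826],"dq":[0.3587,-0.3918,0.8127],"tip":[-0.2905,-0.2085,0.3402],"u":[-6.2627,-2.7031,-0.1027]}
{"k":40,"ang":[0.5698,0.4703,1.5947],"dq":[0.3587,-0.3919,0.7958],"tip":[-0.2901,-0.2103,0.3393],"u":[-6.3053,-2.681,-0.0994]}
{"k":41,"ang":[0.5752,0.4644,1.6066],"dq":[0.3582,-0.3917,0.7794],"tip":[-0.2897,-0.2122,0.3384]}
{"summary": "final ang (rad): 0.5752 0.4644 1.6066"}


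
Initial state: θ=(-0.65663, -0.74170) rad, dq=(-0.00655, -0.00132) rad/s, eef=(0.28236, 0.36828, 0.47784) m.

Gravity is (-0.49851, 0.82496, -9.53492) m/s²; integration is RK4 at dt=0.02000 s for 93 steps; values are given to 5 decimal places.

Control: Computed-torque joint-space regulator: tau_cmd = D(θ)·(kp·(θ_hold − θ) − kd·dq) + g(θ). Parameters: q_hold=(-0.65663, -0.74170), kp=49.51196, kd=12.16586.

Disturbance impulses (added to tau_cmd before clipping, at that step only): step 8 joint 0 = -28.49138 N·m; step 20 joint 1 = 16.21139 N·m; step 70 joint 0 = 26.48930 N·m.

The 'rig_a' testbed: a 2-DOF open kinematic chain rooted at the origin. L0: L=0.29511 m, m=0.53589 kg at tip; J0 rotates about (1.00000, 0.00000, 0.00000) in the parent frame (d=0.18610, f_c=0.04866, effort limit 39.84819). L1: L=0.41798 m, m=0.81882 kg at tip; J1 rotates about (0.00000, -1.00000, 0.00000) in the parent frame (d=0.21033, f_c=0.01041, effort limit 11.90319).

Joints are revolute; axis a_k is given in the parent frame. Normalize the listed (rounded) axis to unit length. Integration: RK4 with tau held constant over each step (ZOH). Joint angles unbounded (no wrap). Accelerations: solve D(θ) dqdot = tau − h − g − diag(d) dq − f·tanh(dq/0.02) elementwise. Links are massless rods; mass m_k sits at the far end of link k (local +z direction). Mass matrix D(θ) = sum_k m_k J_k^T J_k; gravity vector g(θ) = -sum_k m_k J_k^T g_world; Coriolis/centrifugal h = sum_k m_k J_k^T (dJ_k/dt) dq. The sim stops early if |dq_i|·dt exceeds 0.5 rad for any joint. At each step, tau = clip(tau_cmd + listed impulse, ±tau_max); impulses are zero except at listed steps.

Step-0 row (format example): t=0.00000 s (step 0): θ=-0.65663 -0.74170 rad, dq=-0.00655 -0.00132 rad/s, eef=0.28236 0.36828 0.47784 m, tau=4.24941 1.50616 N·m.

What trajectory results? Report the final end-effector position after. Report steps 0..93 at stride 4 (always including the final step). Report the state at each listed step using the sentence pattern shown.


t=0.08000 s (step 4): θ=-0.65687 -0.74175 rad, dq=-0.00074 -0.00018 rad/s, eef=0.28238 0.36839 0.47774 m, tau=4.23006 1.50429 N·m.
t=0.16000 s (step 8): θ=-0.65687 -0.74175 rad, dq=0.00039 0.00008 rad/s, eef=0.28238 0.36839 0.47774 m, tau=-24.26604 1.50383 N·m.
t=0.24000 s (step 12): θ=-0.73689 -0.73857 rad, dq=-0.57632 0.05311 rad/s, eef=0.28140 0.40600 0.44743 m, tau=8.37810 1.25853 N·m.
t=0.32000 s (step 16): θ=-0.75299 -0.73641 rad, dq=0.06982 0.00457 rad/s, eef=0.28073 0.41357 0.44128 m, tau=6.01076 1.29768 N·m.
t=0.40000 s (step 20): θ=-0.73814 -0.73679 rad, dq=0.25892 -0.01007 rad/s, eef=0.28085 0.40689 0.44729 m, tau=4.89657 11.90319 N·m.
t=0.48000 s (step 24): θ=-0.71701 -0.66824 rad, dq=0.25658 0.46590 rad/s, eef=0.25898 0.40952 0.46974 m, tau=4.55571 -0.05588 N·m.
t=0.56000 s (step 28): θ=-0.69816 -0.65662 rad, dq=0.21121 -0.08011 rad/s, eef=0.25515 0.40251 0.47967 m, tau=4.34709 0.81682 N·m.
t=0.64000 s (step 32): θ=-0.68356 -0.67031 rad, dq=0.15388 -0.22626 rad/s, eef=0.25966 0.39324 0.48276 m, tau=4.25359 1.21548 N·m.
t=0.72000 s (step 36): θ=-0.67340 -0.68885 rad, dq=0.10189 -0.22488 rad/s, eef=0.26569 0.38528 0.48292 m, tau=4.22962 1.39490 N·m.
t=0.80000 s (step 40): θ=-0.66692 -0.70508 rad, dq=0.06224 -0.17842 rad/s, eef=0.27089 0.37945 0.48199 m, tau=4.23552 1.46975 N·m.
t=0.88000 s (step 44): θ=-0.66310 -0.71727 rad, dq=0.03545 -0.12756 rad/s, eef=0.27475 0.37555 0.48081 m, tau=4.24886 1.49669 N·m.
t=0.96000 s (step 48): θ=-0.66096 -0.72573 rad, dq=0.01963 -0.08576 rad/s, eef=0.27740 0.37309 0.47977 m, tau=4.25701 1.50317 N·m.
t=1.04000 s (step 52): θ=-0.65974 -0.73130 rad, dq=0.01172 -0.05534 rad/s, eef=0.27914 0.37156 0.47900 m, tau=4.25576 1.50211 N·m.
t=1.12000 s (step 56): θ=-0.65898 -0.73484 rad, dq=0.00789 -0.03476 rad/s, eef=0.28024 0.37058 0.47850 m, tau=4.24995 1.49929 N·m.
t=1.20000 s (step 60): θ=-0.65844 -0.73706 rad, dq=0.00576 -0.02171 rad/s, eef=0.28093 0.36994 0.47821 m, tau=4.24391 1.49730 N·m.
t=1.28000 s (step 64): θ=-0.65804 -0.73846 rad, dq=0.00437 -0.01394 rad/s, eef=0.28136 0.36951 0.47805 m, tau=4.23894 1.49694 N·m.
t=1.36000 s (step 68): θ=-0.65773 -0.73938 rad, dq=0.00337 -0.00938 rad/s, eef=0.28165 0.36921 0.47796 m, tau=4.23508 1.49769 N·m.
t=1.44000 s (step 72): θ=-0.61571 -0.73935 rad, dq=1.12862 0.03322 rad/s, eef=0.28164 0.34881 0.49305 m, tau=-1.40781 1.48470 N·m.
t=1.52000 s (step 76): θ=-0.56942 -0.73714 rad, dq=0.16264 0.01022 rad/s, eef=0.28095 0.32596 0.50919 m, tau=1.63328 1.56864 N·m.
t=1.60000 s (step 80): θ=-0.57282 -0.73723 rad, dq=-0.18127 -0.00759 rad/s, eef=0.28098 0.32767 0.50805 m, tau=3.15566 1.59596 N·m.
t=1.68000 s (step 84): θ=-0.59123 -0.73788 rad, dq=-0.25395 -0.00751 rad/s, eef=0.28118 0.33686 0.50178 m, tau=3.86633 1.57659 N·m.
t=1.76000 s (step 88): θ=-0.61068 -0.73842 rad, dq=-0.22407 -0.00602 rad/s, eef=0.28135 0.34647 0.49501 m, tau=4.16674 1.55168 N·m.
t=1.84000 s (step 92): θ=-0.62633 -0.73889 rad, dq=-0.16639 -0.00574 rad/s, eef=0.28150 0.35410 0.48942 m, tau=4.26585 1.53308 N·m.
t=1.86000 s (step 93): θ=-0.62951 -0.73900 rad, dq=-0.15183 -0.00574 rad/s, eef=0.28153 0.35564 0.48827 m.
final eef position (m): 0.28153 0.35564 0.48827


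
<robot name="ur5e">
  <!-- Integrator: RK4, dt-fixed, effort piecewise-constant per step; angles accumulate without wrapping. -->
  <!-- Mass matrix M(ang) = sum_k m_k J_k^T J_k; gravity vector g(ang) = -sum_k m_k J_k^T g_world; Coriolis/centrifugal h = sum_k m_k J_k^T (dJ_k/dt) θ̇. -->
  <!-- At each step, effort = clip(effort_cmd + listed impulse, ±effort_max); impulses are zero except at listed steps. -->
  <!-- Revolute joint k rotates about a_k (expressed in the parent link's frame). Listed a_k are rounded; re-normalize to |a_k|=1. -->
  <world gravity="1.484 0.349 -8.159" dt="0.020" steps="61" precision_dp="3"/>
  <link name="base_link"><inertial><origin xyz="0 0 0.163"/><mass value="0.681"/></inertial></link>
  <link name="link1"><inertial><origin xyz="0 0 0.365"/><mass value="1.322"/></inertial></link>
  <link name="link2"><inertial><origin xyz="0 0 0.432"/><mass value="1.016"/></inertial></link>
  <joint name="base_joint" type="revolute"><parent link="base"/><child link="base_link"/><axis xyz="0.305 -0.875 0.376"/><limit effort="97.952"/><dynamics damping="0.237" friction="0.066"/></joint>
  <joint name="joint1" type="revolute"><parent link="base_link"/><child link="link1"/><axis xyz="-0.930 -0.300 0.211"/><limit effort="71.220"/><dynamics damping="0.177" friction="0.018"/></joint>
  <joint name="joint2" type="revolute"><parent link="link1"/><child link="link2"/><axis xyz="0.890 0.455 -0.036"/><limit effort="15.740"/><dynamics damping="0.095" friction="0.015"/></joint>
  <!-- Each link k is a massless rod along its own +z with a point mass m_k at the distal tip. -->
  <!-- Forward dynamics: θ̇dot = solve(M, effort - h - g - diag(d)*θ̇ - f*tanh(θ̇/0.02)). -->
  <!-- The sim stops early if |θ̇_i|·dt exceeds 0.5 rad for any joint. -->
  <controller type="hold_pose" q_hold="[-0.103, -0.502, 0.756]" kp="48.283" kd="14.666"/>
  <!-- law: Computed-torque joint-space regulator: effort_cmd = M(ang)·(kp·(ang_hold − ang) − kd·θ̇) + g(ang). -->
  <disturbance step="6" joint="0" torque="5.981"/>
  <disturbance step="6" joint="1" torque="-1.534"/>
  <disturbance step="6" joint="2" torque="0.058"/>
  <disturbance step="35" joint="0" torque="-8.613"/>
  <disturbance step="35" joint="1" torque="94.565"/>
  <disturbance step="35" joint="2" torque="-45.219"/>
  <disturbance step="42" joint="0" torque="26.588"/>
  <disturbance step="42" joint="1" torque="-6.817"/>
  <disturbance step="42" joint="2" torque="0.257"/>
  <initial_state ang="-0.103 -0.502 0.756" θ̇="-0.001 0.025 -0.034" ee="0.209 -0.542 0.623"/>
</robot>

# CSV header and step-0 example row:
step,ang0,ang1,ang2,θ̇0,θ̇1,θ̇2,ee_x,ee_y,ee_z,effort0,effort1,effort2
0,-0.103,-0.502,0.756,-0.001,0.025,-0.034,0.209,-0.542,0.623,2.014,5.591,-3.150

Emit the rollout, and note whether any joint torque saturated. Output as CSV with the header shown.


step,ang0,ang1,ang2,θ̇0,θ̇1,θ̇2,ee_x,ee_y,ee_z,effort0,effort1,effort2
1,-0.103,-0.502,0.755,-0.000,0.018,-0.021,0.209,-0.542,0.624,2.006,5.691,-3.201
2,-0.103,-0.501,0.755,-0.000,0.013,-0.013,0.209,-0.541,0.624,2.001,5.767,-3.241
3,-0.103,-0.501,0.755,-0.000,0.009,-0.007,0.209,-0.541,0.624,1.996,5.826,-3.270
4,-0.103,-0.501,0.755,-0.000,0.005,-0.004,0.209,-0.541,0.624,1.993,5.870,-3.292
5,-0.103,-0.501,0.755,-0.000,0.002,-0.001,0.209,-0.541,0.625,1.990,5.904,-3.308
6,-0.103,-0.501,0.755,-0.000,0.001,0.000,0.209,-0.541,0.625,7.968,4.396,-3.262
7,-0.100,-0.501,0.755,0.342,-0.003,-0.002,0.208,-0.542,0.625,0.174,6.423,-3.348
8,-0.094,-0.501,0.755,0.231,-0.004,-0.003,0.206,-0.542,0.625,0.592,6.343,-3.354
9,-0.090,-0.501,0.755,0.149,-0.005,-0.003,0.205,-0.543,0.625,0.915,6.281,-3.360
10,-0.088,-0.501,0.755,0.088,-0.006,-0.002,0.204,-0.543,0.625,1.167,6.233,-3.364
11,-0.086,-0.501,0.755,0.043,-0.006,-0.001,0.204,-0.543,0.625,1.362,6.194,-3.367
12,-0.086,-0.501,0.755,0.011,-0.006,-0.000,0.204,-0.543,0.625,1.511,6.162,-3.369
13,-0.086,-0.501,0.755,-0.009,-0.004,0.002,0.204,-0.543,0.625,1.611,6.136,-3.370
14,-0.086,-0.501,0.755,-0.020,-0.003,0.004,0.204,-0.543,0.624,1.675,6.114,-3.369
15,-0.087,-0.502,0.755,-0.027,-0.001,0.005,0.204,-0.543,0.624,1.721,6.098,-3.368
16,-0.087,-0.502,0.755,-0.031,-0.001,0.006,0.204,-0.543,0.624,1.756,6.084,-3.367
17,-0.088,-0.502,0.755,-0.033,0.000,0.006,0.204,-0.543,0.624,1.783,6.073,-3.365
18,-0.089,-0.502,0.755,-0.034,0.000,0.006,0.204,-0.543,0.624,1.804,6.064,-3.364
19,-0.089,-0.502,0.755,-0.034,0.001,0.006,0.205,-0.543,0.624,1.820,6.057,-3.363
20,-0.090,-0.502,0.755,-0.033,0.001,0.006,0.205,-0.543,0.624,1.833,6.051,-3.362
21,-0.091,-0.502,0.755,-0.032,0.001,0.005,0.205,-0.543,0.624,1.843,6.046,-3.361
22,-0.091,-0.501,0.755,-0.031,0.001,0.005,0.205,-0.543,0.624,1.851,6.042,-3.360
23,-0.092,-0.501,0.756,-0.029,0.001,0.005,0.206,-0.543,0.624,1.858,6.039,-3.360
24,-0.092,-0.501,0.756,-0.028,0.001,0.005,0.206,-0.543,0.624,1.864,6.036,-3.359
25,-0.093,-0.501,0.756,-0.026,0.001,0.004,0.206,-0.543,0.624,1.869,6.033,-3.359
26,-0.093,-0.501,0.756,-0.025,0.001,0.004,0.206,-0.543,0.624,1.873,6.031,-3.358
27,-0.094,-0.501,0.756,-0.023,0.001,0.004,0.206,-0.543,0.624,1.877,6.029,-3.358
28,-0.094,-0.501,0.756,-0.022,0.001,0.004,0.206,-0.543,0.624,1.881,6.028,-3.358
29,-0.095,-0.501,0.756,-0.020,0.001,0.003,0.207,-0.543,0.624,1.884,6.026,-3.358
30,-0.095,-0.501,0.756,-0.019,0.001,0.003,0.207,-0.542,0.624,1.887,6.025,-3.357
31,-0.095,-0.501,0.756,-0.018,0.001,0.003,0.207,-0.542,0.624,1.891,6.024,-3.357
32,-0.096,-0.501,0.756,-0.017,0.000,0.003,0.207,-0.542,0.624,1.894,6.023,-3.357
33,-0.096,-0.501,0.756,-0.016,0.000,0.002,0.207,-0.542,0.624,1.897,6.022,-3.357
34,-0.096,-0.501,0.756,-0.015,0.000,0.002,0.207,-0.542,0.624,1.900,6.021,-3.357
35,-0.097,-0.501,0.756,-0.014,0.000,0.002,0.207,-0.542,0.624,-6.711,71.220,-15.740
36,-0.093,-0.464,0.801,0.337,3.679,4.358,0.208,-0.531,0.626,4.626,-13.831,0.404
37,-0.088,-0.403,0.871,0.153,2.441,2.738,0.210,-0.511,0.630,4.159,-9.306,-0.507
38,-0.086,-0.363,0.915,0.059,1.564,1.667,0.211,-0.498,0.633,3.770,-5.798,-1.198
39,-0.086,-0.338,0.941,0.009,0.935,0.943,0.212,-0.489,0.635,3.455,-3.082,-1.732
40,-0.086,-0.324,0.955,-0.015,0.485,0.447,0.212,-0.484,0.636,3.184,-0.982,-2.147
41,-0.086,-0.318,0.960,-0.027,0.162,0.107,0.213,-0.481,0.637,2.959,0.642,-2.470
42,-0.087,-0.317,0.960,-0.032,-0.063,-0.121,0.213,-0.481,0.638,29.366,-4.923,-2.468
43,-0.075,-0.321,0.955,1.202,-0.343,-0.381,0.208,-0.483,0.638,-5.457,4.912,-2.989
44,-0.055,-0.328,0.947,0.820,-0.400,-0.456,0.200,-0.488,0.638,-3.743,5.134,-3.090
45,-0.041,-0.337,0.937,0.531,-0.438,-0.495,0.195,-0.493,0.638,-2.410,5.363,-3.196
46,-0.033,-0.346,0.927,0.314,-0.458,-0.510,0.192,-0.497,0.638,-1.375,5.565,-3.292
47,-0.028,-0.355,0.917,0.153,-0.464,-0.509,0.190,-0.501,0.638,-0.572,5.729,-3.371
48,-0.026,-0.364,0.907,0.034,-0.460,-0.496,0.189,-0.504,0.637,0.050,5.856,-3.433
49,-0.027,-0.373,0.897,-0.047,-0.446,-0.475,0.188,-0.507,0.636,0.507,5.949,-3.478
50,-0.028,-0.382,0.888,-0.102,-0.427,-0.449,0.189,-0.510,0.635,0.843,6.016,-3.510
51,-0.030,-0.390,0.879,-0.139,-0.405,-0.421,0.189,-0.513,0.634,1.101,6.062,-3.532
52,-0.033,-0.398,0.871,-0.162,-0.382,-0.394,0.190,-0.515,0.634,1.298,6.092,-3.544
53,-0.037,-0.405,0.864,-0.176,-0.358,-0.367,0.191,-0.517,0.633,1.448,6.110,-3.551
54,-0.040,-0.412,0.857,-0.182,-0.334,-0.341,0.192,-0.519,0.632,1.562,6.119,-3.552
55,-0.044,-0.419,0.850,-0.183,-0.311,-0.316,0.193,-0.521,0.631,1.648,6.123,-3.550
56,-0.048,-0.425,0.844,-0.180,-0.288,-0.293,0.194,-0.523,0.630,1.713,6.122,-3.546
57,-0.051,-0.430,0.838,-0.174,-0.267,-0.271,0.195,-0.524,0.630,1.761,6.119,-3.540
58,-0.055,-0.435,0.833,-0.166,-0.247,-0.251,0.196,-0.526,0.629,1.797,6.113,-3.532
59,-0.058,-0.440,0.828,-0.158,-0.228,-0.233,0.197,-0.527,0.628,1.823,6.107,-3.524
60,-0.061,-0.445,0.824,-0.149,-0.211,-0.215,0.198,-0.528,0.628,1.843,6.100,-3.516
61,-0.064,-0.449,0.820,-0.139,-0.195,-0.199,0.199,-0.529,0.627,,,
# any joint saturated: yes


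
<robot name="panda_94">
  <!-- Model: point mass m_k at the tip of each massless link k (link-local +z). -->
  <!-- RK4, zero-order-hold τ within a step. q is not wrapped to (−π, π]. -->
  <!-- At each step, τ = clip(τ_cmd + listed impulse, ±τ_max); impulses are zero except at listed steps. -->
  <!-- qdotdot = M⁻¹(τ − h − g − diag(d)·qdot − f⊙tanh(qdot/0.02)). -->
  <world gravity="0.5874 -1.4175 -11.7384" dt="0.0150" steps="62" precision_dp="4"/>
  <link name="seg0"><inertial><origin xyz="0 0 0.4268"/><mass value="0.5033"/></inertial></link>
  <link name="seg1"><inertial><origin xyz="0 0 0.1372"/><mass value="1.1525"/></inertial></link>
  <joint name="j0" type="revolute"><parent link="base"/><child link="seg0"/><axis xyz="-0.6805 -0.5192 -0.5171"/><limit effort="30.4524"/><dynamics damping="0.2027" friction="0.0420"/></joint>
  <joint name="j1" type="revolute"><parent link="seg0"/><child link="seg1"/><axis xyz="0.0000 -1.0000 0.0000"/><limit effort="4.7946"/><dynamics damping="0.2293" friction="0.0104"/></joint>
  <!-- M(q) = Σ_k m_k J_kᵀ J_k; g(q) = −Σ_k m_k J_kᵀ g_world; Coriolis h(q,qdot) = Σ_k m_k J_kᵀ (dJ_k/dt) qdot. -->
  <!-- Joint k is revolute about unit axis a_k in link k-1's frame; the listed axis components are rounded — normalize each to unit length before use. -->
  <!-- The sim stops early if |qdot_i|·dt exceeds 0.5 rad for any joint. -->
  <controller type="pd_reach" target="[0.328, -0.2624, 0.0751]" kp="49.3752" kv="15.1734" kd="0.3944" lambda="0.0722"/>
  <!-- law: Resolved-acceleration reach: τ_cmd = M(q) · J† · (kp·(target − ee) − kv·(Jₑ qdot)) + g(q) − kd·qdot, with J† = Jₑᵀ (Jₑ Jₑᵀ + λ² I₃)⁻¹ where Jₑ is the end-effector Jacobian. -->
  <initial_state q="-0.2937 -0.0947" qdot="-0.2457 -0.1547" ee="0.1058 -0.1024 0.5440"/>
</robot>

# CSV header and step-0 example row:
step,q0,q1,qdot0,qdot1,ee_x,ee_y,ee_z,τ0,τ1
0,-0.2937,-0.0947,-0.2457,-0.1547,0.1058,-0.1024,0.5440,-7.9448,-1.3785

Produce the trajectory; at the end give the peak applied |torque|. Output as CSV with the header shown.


step,q0,q1,qdot0,qdot1,ee_x,ee_y,ee_z,τ0,τ1
1,-0.3009,-0.0987,-0.7185,-0.3730,0.1088,-0.1045,0.5429,-5.2035,-0.8880
2,-0.3145,-0.1049,-1.0875,-0.4461,0.1142,-0.1086,0.5410,-3.0510,-0.5509
3,-0.3329,-0.1117,-1.3694,-0.4599,0.1213,-0.1140,0.5382,-1.3498,-0.3022
4,-0.3550,-0.1185,-1.5820,-0.4465,0.1296,-0.1205,0.5347,0.0062,-0.1113
5,-0.3799,-0.1250,-1.7402,-0.4195,0.1390,-0.1276,0.5307,1.0981,0.0392
6,-0.4069,-0.1311,-1.8557,-0.3854,0.1490,-0.1350,0.5260,1.9874,0.1601
7,-0.4353,-0.1366,-1.9379,-0.3477,0.1594,-0.1427,0.5208,2.7208,0.2586
8,-0.4648,-0.1415,-1.9940,-0.3081,0.1702,-0.1504,0.5151,3.3334,0.3400
9,-0.4950,-0.1459,-2.0295,-0.2678,0.1811,-0.1580,0.5090,3.8518,0.4081
10,-0.5255,-0.1496,-2.0487,-0.2276,0.1922,-0.1654,0.5025,4.2959,0.4653
11,-0.5563,-0.1527,-2.0549,-0.1879,0.2032,-0.1725,0.4957,4.6807,0.5139
12,-0.5871,-0.1552,-2.0506,-0.1489,0.2142,-0.1794,0.4885,5.0177,0.5552
13,-0.6177,-0.1572,-2.0379,-0.1110,0.2250,-0.1859,0.4811,5.3154,0.5903
14,-0.6482,-0.1586,-2.0184,-0.0741,0.2357,-0.1921,0.4735,5.5805,0.6202
15,-0.6782,-0.1594,-1.9933,-0.0385,0.2461,-0.1979,0.4657,5.8178,0.6456
16,-0.7079,-0.1598,-1.9633,-0.0065,0.2564,-0.2033,0.4578,6.0314,0.6681
17,-0.7371,-0.1597,-1.9287,0.0168,0.2663,-0.2084,0.4497,6.2244,0.6913
18,-0.7657,-0.1593,-1.8912,0.0398,0.2760,-0.2131,0.4416,6.3992,0.7107
19,-0.7938,-0.1585,-1.8520,0.0662,0.2855,-0.2174,0.4334,6.5574,0.7246
20,-0.8212,-0.1573,-1.8112,0.0937,0.2946,-0.2214,0.4253,6.7006,0.7344
21,-0.8481,-0.1557,-1.7689,0.1207,0.3034,-0.2251,0.4171,6.8300,0.7413
22,-0.8743,-0.1537,-1.7254,0.1466,0.3119,-0.2284,0.4090,6.9469,0.7458
23,-0.8998,-0.1514,-1.6810,0.1714,0.3201,-0.2315,0.4009,7.0522,0.7483
24,-0.9247,-0.1486,-1.6361,0.1950,0.3279,-0.2343,0.3929,7.1469,0.7488
25,-0.9489,-0.1455,-1.5908,0.2173,0.3355,-0.2368,0.3850,7.2317,0.7477
26,-0.9724,-0.1421,-1.5453,0.2386,0.3427,-0.2391,0.3773,7.3075,0.7450
27,-0.9952,-0.1384,-1.4999,0.2587,0.3496,-0.2411,0.3696,7.3748,0.7410
28,-1.0174,-0.1344,-1.4547,0.2779,0.3562,-0.2429,0.3621,7.4345,0.7357
29,-1.0389,-0.1301,-1.4098,0.2960,0.3625,-0.2446,0.3548,7.4870,0.7294
30,-1.0597,-0.1256,-1.3655,0.3133,0.3686,-0.2461,0.3475,7.5329,0.7220
31,-1.0798,-0.1208,-1.3218,0.3296,0.3743,-0.2474,0.3405,7.5728,0.7138
32,-1.0993,-0.1157,-1.2787,0.3451,0.3798,-0.2485,0.3336,7.6073,0.7048
33,-1.1182,-0.1105,-1.2365,0.3599,0.3850,-0.2495,0.3269,7.6367,0.6952
34,-1.1364,-0.1050,-1.1951,0.3739,0.3900,-0.2504,0.3204,7.6616,0.6851
35,-1.1540,-0.0993,-1.1547,0.3873,0.3947,-0.2512,0.3141,7.6824,0.6744
36,-1.1711,-0.0934,-1.1153,0.4000,0.3991,-0.2519,0.3079,7.6995,0.6634
37,-1.1875,-0.0873,-1.0768,0.4121,0.4034,-0.2525,0.3019,7.7132,0.6521
38,-1.2034,-0.0811,-1.0394,0.4237,0.4074,-0.2531,0.2961,7.7240,0.6405
39,-1.2187,-0.0746,-1.0031,0.4347,0.4112,-0.2535,0.2905,7.7320,0.6287
40,-1.2335,-0.0680,-0.9679,0.4453,0.4148,-0.2540,0.2850,7.7377,0.6168
41,-1.2477,-0.0613,-0.9338,0.4554,0.4183,-0.2543,0.2797,7.7414,0.6049
42,-1.2615,-0.0544,-0.9008,0.4651,0.4215,-0.2547,0.2746,7.7431,0.5929
43,-1.2747,-0.0474,-0.8688,0.4743,0.4246,-0.2549,0.2697,7.7433,0.5809
44,-1.2875,-0.0402,-0.8380,0.4832,0.4274,-0.2552,0.2649,7.7421,0.5689
45,-1.2999,-0.0329,-0.8082,0.4918,0.4302,-0.2554,0.2603,7.7396,0.5570
46,-1.3118,-0.0255,-0.7795,0.5000,0.4327,-0.2557,0.2558,7.7362,0.5452
47,-1.3233,-0.0180,-0.7519,0.5079,0.4352,-0.2559,0.2514,7.7318,0.5336
48,-1.3343,-0.0103,-0.7252,0.5155,0.4375,-0.2561,0.2473,7.7267,0.5220
49,-1.3450,-0.0025,-0.6996,0.5229,0.4396,-0.2563,0.2432,7.7210,0.5107
50,-1.3553,0.0054,-0.6750,0.5300,0.4417,-0.2565,0.2393,7.7148,0.4995
51,-1.3653,0.0134,-0.6513,0.5368,0.4436,-0.2566,0.2355,7.7082,0.4884
52,-1.3749,0.0214,-0.6285,0.5434,0.4453,-0.2568,0.2319,7.7013,0.4776
53,-1.3841,0.0296,-0.6067,0.5498,0.4470,-0.2570,0.2284,7.6942,0.4670
54,-1.3931,0.0379,-0.5857,0.5560,0.4486,-0.2572,0.2250,7.6869,0.4566
55,-1.4017,0.0463,-0.5655,0.5620,0.4501,-0.2574,0.2217,7.6795,0.4464
56,-1.4100,0.0548,-0.5462,0.5677,0.4515,-0.2576,0.2185,7.6720,0.4364
57,-1.4181,0.0633,-0.5277,0.5733,0.4527,-0.2579,0.2154,7.6646,0.4266
58,-1.4259,0.0719,-0.5099,0.5787,0.4539,-0.2581,0.2124,7.6571,0.4171
59,-1.4334,0.0806,-0.4929,0.5840,0.4550,-0.2583,0.2096,7.6498,0.4077
60,-1.4407,0.0894,-0.4766,0.5891,0.4561,-0.2586,0.2068,7.6425,0.3986
61,-1.4477,0.0983,-0.4609,0.5940,0.4570,-0.2589,0.2041,7.6354,0.3897
62,-1.4545,0.1072,-0.4459,0.5987,0.4579,-0.2591,0.2015,,
# max |τ| (N·m): 7.9448


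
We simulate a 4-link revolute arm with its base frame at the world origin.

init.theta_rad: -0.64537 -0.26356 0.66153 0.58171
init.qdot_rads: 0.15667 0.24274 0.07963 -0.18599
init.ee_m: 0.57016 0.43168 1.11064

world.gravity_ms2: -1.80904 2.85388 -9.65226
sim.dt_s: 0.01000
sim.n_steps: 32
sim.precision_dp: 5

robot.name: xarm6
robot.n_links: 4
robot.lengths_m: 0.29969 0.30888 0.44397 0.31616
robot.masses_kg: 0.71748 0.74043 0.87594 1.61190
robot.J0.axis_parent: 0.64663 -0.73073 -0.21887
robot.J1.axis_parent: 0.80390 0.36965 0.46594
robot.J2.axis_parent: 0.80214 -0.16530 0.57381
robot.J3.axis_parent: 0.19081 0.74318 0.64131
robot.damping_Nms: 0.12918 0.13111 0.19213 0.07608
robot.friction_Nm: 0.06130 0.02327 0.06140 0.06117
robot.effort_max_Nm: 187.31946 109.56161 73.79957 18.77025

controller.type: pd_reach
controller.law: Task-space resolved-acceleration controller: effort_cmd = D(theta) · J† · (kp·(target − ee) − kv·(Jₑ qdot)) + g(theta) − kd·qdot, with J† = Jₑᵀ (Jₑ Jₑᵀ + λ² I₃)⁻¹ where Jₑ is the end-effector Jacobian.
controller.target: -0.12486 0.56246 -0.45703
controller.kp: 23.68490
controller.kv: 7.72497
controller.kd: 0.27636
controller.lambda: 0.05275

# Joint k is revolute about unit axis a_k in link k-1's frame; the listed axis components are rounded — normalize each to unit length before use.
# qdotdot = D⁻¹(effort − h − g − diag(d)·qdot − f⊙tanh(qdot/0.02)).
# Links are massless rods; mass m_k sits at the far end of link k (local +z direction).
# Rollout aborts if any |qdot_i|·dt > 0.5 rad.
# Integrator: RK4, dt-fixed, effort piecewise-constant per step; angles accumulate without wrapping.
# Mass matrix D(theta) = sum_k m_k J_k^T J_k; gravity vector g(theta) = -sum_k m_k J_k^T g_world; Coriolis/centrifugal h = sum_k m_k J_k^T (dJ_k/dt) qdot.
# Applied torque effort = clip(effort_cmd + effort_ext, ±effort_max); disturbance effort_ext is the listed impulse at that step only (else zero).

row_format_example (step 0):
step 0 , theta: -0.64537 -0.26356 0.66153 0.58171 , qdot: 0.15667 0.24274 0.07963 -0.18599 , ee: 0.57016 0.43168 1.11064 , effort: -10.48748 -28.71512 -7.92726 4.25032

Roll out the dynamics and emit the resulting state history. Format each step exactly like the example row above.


step 1 , theta: -0.64443 -0.26750 0.67375 0.58853 , qdot: 0.03281 -1.01751 2.33830 1.52296 , ee: 0.56956 0.42837 1.11062 , effort: -7.71644 -25.30604 -7.26032 3.35417
step 2 , theta: -0.64457 -0.28276 0.70614 0.61029 , qdot: -0.05613 -2.01898 4.11496 2.79701 , ee: 0.56786 0.42604 1.10796 , effort: -5.01732 -21.39899 -6.13803 2.73863
step 3 , theta: -0.64540 -0.30692 0.75433 0.64300 , qdot: -0.10570 -2.80128 5.50155 3.71285 , ee: 0.56514 0.42473 1.10312 , effort: -2.53909 -17.25753 -4.75610 2.30285
step 4 , theta: -0.64654 -0.33800 0.81482 0.68346 , qdot: -0.11848 -3.40486 6.57871 4.35045 , ee: 0.56144 0.42445 1.09643 , effort: -0.39102 -13.11621 -3.26918 1.96951
step 5 , theta: -0.64765 -0.37440 0.88486 0.72925 , qdot: -0.09973 -3.86692 7.41552 4.78580 , ee: 0.55682 0.42519 1.08818 , effort: 1.37466 -9.15173 -1.78755 1.68342
step 6 , theta: -0.64844 -0.41485 0.96233 0.77867 , qdot: -0.05565 -4.21892 8.06935 5.08228 , ee: 0.55136 0.42687 1.07858 , effort: 2.74802 -5.47999 -0.38322 1.40978
step 7 , theta: -0.64869 -0.45839 1.04564 0.83057 , qdot: 0.00758 -4.48571 8.58590 5.28834 , ee: 0.54515 0.42943 1.06783 , effort: 3.74477 -2.16680 0.90117 1.13005
step 8 , theta: -0.64824 -0.50426 1.13359 0.88422 , qdot: 0.08396 -4.68598 9.00019 5.43778 , ee: 0.53826 0.43277 1.05608 , effort: 4.39418 0.75635 2.04316 0.83766
step 9 , theta: -0.64698 -0.55185 1.22528 0.93921 , qdot: 0.16941 -4.83172 9.33571 5.56128 , ee: 0.53079 0.43679 1.04347 , effort: 4.72966 3.28517 3.03624 0.53166
step 10 , theta: -0.64484 -0.60067 1.32002 0.99539 , qdot: 0.25931 -4.93071 9.60926 5.67898 , ee: 0.52282 0.44141 1.03012 , effort: 4.78591 5.42862 3.88221 0.21662
step 11 , theta: -0.64180 -0.65027 1.41723 1.05277 , qdot: 0.34884 -4.98685 9.83107 5.80625 , ee: 0.51442 0.44653 1.01611 , effort: 4.59494 7.20261 4.58823 -0.10058
step 12 , theta: -0.63790 -0.70023 1.51643 1.11152 , qdot: 0.43266 -5.00066 10.00583 5.95572 , ee: 0.50566 0.45206 1.00152 , effort: 4.18418 8.62543 5.16454 -0.41222
step 13 , theta: -0.63320 -0.75011 1.61715 1.17192 , qdot: 0.50443 -4.96984 10.13334 6.13849 , ee: 0.49662 0.45792 0.98643 , effort: 3.57536 9.71418 5.62269 -0.71064
step 14 , theta: -0.62789 -0.79945 1.71890 1.23434 , qdot: 0.55633 -4.88967 10.20893 6.36455 , ee: 0.48733 0.46401 0.97088 , effort: 2.78449 10.48179 5.97401 -0.98869
step 15 , theta: -0.62219 -0.84772 1.82111 1.29928 , qdot: 0.57876 -4.75371 10.22372 6.64254 , ee: 0.47785 0.47027 0.95493 , effort: 1.82397 10.93486 6.22801 -1.23993
step 16 , theta: -0.61646 -0.89433 1.92312 1.36727 , qdot: 0.56024 -4.55507 10.16507 6.97860 , ee: 0.46824 0.47659 0.93860 , effort: 0.70827 11.07283 6.39052 -1.45854
step 17 , theta: -0.61117 -0.93862 2.02413 1.43892 , qdot: 0.48802 -4.28864 10.01759 7.37422 , ee: 0.45852 0.48291 0.92194 , effort: -0.53538 10.89008 6.46151 -1.63905
step 18 , theta: -0.60692 -0.97992 2.12316 1.51478 , qdot: 0.34981 -3.95456 9.76559 7.82328 , ee: 0.44874 0.48911 0.90494 , effort: -1.85137 10.38261 6.43314 -1.77603
step 19 , theta: -0.60442 -1.01759 2.21910 1.59534 , qdot: 0.13683 -3.56254 9.39720 8.30927 , ee: 0.43894 0.49511 0.88761 , effort: -3.13912 9.56019 6.28905 -1.86394
step 20 , theta: -0.60442 -1.05116 2.31078 1.68080 , qdot: -0.15133 -3.13744 8.91228 8.80197 , ee: 0.42918 0.50078 0.86992 , effort: -4.25023 8.46034 6.00583 -1.89699
step 21 , theta: -0.60764 -1.08048 2.39710 1.77106 , qdot: -0.50426 -2.71612 8.32395 9.26410 , ee: 0.41953 0.50604 0.85182 , effort: -4.99193 7.16168 5.56186 -1.87166
step 22 , theta: -0.61462 -1.10578 2.47711 1.86564 , qdot: -0.90196 -2.33869 7.65667 9.66219 , ee: 0.41006 0.51079 0.83326 , effort: -5.17151 5.78114 4.94922 -1.78908
step 23 , theta: -0.62568 -1.12769 2.55022 1.96377 , qdot: -1.31639 -2.04449 6.94858 9.96768 , ee: 0.40089 0.51500 0.81414 , effort: -4.66873 4.44886 4.17949 -1.65420
step 24 , theta: -0.64085 -1.14719 2.61620 2.06442 , qdot: -1.71922 -1.85942 6.23942 10.16648 , ee: 0.39210 0.51868 0.79438 , effort: -3.47031 3.27924 3.28713 -1.47690
step 25 , theta: -0.65989 -1.16542 2.67522 2.16654 , qdot: -2.08814 -1.79126 5.56167 10.25977 , ee: 0.38379 0.52189 0.77392 , effort: -1.67146 2.34653 2.32242 -1.27014
step 26 , theta: -0.68239 -1.18350 2.72770 2.26913 , qdot: -2.40989 -1.83179 4.93591 10.26016 , ee: 0.37599 0.52472 0.75272 , effort: 0.56072 1.67726 1.33939 -1.04734
step 27 , theta: -0.70785 -1.20245 2.77421 2.37134 , qdot: -2.67985 -1.96290 4.37107 10.18586 , ee: 0.36874 0.52729 0.73078 , effort: 3.03719 1.25829 0.38494 -0.82010
step 28 , theta: -0.73576 -1.22307 2.81537 2.47253 , qdot: -2.89951 -2.16321 3.86783 10.05561 , ee: 0.36203 0.52972 0.70815 , effort: 5.58683 1.05219 -0.50683 -0.59683
step 29 , theta: -0.76564 -1.24593 2.85179 2.57223 , qdot: -3.07354 -2.41269 3.42258 9.88540 , ee: 0.35584 0.53213 0.68490 , effort: 8.07689 1.01172 -1.31536 -0.38257
step 30 , theta: -0.79706 -1.27146 2.88402 2.67008 , qdot: -3.20753 -2.69489 3.03050 9.68699 , ee: 0.35015 0.53462 0.66111 , effort: 10.41733 1.09007 -2.03145 -0.17952
step 31 , theta: -0.82964 -1.29991 2.91257 2.76585 , qdot: -3.30669 -2.99732 2.68730 9.46783 , ee: 0.34490 0.53730 0.63690 , effort: 12.55588 1.24643 -2.65405 0.01208
step 32 , theta: -0.86306 -1.33145 2.93791 2.85934 , qdot: -3.37533 -3.31069 2.38966 9.23172 , ee: 0.34007 0.54024 0.61238


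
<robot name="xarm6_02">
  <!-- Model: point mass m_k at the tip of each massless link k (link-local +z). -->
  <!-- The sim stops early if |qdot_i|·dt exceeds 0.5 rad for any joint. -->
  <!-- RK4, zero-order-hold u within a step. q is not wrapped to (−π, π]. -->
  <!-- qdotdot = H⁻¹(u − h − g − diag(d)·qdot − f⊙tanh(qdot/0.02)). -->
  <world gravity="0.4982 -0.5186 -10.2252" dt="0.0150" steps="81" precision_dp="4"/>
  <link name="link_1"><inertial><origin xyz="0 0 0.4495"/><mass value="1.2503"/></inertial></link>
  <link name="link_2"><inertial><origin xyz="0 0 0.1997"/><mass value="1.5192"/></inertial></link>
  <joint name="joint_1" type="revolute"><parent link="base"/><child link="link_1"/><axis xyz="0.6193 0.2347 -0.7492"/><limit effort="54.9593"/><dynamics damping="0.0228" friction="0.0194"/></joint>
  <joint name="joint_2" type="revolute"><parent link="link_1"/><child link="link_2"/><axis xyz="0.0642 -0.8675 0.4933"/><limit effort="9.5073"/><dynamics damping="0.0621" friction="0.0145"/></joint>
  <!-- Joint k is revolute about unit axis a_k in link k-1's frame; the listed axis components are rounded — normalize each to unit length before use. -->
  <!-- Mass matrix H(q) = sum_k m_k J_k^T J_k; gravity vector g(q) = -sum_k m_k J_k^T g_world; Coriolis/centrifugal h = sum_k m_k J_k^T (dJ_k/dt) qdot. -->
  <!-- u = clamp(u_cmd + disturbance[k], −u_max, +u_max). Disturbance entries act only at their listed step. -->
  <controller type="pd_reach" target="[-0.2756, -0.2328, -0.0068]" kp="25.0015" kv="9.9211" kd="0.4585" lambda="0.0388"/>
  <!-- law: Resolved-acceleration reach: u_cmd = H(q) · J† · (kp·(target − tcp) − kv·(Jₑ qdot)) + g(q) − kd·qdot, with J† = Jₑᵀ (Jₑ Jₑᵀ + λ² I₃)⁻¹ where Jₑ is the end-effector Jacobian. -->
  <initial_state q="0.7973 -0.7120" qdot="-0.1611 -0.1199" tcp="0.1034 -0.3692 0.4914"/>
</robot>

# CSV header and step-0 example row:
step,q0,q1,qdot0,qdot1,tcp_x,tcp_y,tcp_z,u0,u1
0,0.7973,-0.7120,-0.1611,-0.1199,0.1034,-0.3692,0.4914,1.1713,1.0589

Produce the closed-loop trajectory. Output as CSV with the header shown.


step,q0,q1,qdot0,qdot1,tcp_x,tcp_y,tcp_z,u0,u1
1,0.7965,-0.7146,0.0541,-0.2297,0.1038,-0.3690,0.4912,0.0029,1.2928
2,0.7987,-0.7187,0.2347,-0.3118,0.1037,-0.3700,0.4901,-0.9824,1.4785
3,0.8033,-0.7238,0.3866,-0.3753,0.1034,-0.3721,0.4881,-1.8191,1.6286
4,0.8101,-0.7299,0.5139,-0.4276,0.1027,-0.3749,0.4855,-2.5316,1.7525
5,0.8186,-0.7366,0.6202,-0.4728,0.1018,-0.3785,0.4823,-3.1398,1.8564
6,0.8285,-0.7440,0.7088,-0.5138,0.1007,-0.3825,0.4786,-3.6610,1.9449
7,0.8397,-0.7520,0.7825,-0.5520,0.0993,-0.3871,0.4745,-4.1093,2.0211
8,0.8519,-0.7605,0.8435,-0.5884,0.0977,-0.3919,0.4700,-4.4966,2.0873
9,0.8650,-0.7696,0.8939,-0.6236,0.0959,-0.3970,0.4651,-4.8326,2.1454
10,0.8787,-0.7792,0.9353,-0.6581,0.0939,-0.4024,0.4599,-5.1257,2.1966
11,0.8930,-0.7894,0.9691,-0.6921,0.0918,-0.4078,0.4545,-5.3827,2.2421
12,0.9077,-0.8000,0.9964,-0.7257,0.0895,-0.4134,0.4487,-5.6092,2.2826
13,0.9228,-0.8111,1.0183,-0.7590,0.0870,-0.4190,0.4428,-5.8099,2.3189
14,0.9382,-0.8227,1.0356,-0.7921,0.0844,-0.4246,0.4366,-5.9888,2.3516
15,0.9538,-0.8349,1.0489,-0.8250,0.0816,-0.4302,0.4302,-6.1489,2.3809
16,0.9696,-0.8475,1.0588,-0.8578,0.0787,-0.4358,0.4236,-6.2931,2.4073
17,0.9856,-0.8606,1.0658,-0.8904,0.0757,-0.4412,0.4168,-6.4234,2.4309
18,1.0016,-0.8742,1.0703,-0.9229,0.0726,-0.4466,0.4099,-6.5417,2.4522
19,1.0177,-0.8883,1.0726,-0.9552,0.0693,-0.4519,0.4028,-6.6496,2.4711
20,1.0338,-0.9028,1.0730,-0.9873,0.0659,-0.4571,0.3956,-6.7482,2.4878
21,1.0498,-0.9179,1.0717,-1.0192,0.0624,-0.4621,0.3883,-6.8385,2.5023
22,1.0659,-0.9334,1.0690,-1.0508,0.0588,-0.4669,0.3808,-6.9215,2.5148
23,1.0819,-0.9494,1.0649,-1.0821,0.0551,-0.4716,0.3732,-6.9977,2.5253
24,1.0978,-0.9659,1.0597,-1.1130,0.0513,-0.4761,0.3655,-7.0677,2.5337
25,1.1137,-0.9828,1.0535,-1.1435,0.0474,-0.4804,0.3577,-7.1320,2.5401
26,1.1294,-1.0002,1.0464,-1.1735,0.0434,-0.4844,0.3499,-7.1910,2.5445
27,1.1451,-1.0180,1.0384,-1.2029,0.0394,-0.4883,0.3419,-7.2449,2.5468
28,1.1606,-1.0363,1.0297,-1.2318,0.0352,-0.4920,0.3339,-7.2940,2.5470
29,1.1759,-1.0550,1.0204,-1.2599,0.0310,-0.4954,0.3259,-7.3384,2.5451
30,1.1912,-1.0741,1.0105,-1.2873,0.0267,-0.4987,0.3178,-7.3784,2.5410
31,1.2062,-1.0936,1.0001,-1.3139,0.0223,-0.5016,0.3096,-7.4141,2.5347
32,1.2212,-1.1135,0.9892,-1.3396,0.0178,-0.5044,0.3015,-7.4455,2.5261
33,1.2359,-1.1338,0.9779,-1.3644,0.0133,-0.5069,0.2933,-7.4728,2.5153
34,1.2505,-1.1545,0.9662,-1.3881,0.0087,-0.5091,0.2851,-7.4960,2.5022
35,1.2649,-1.1755,0.9542,-1.4108,0.0041,-0.5111,0.2770,-7.5151,2.4868
36,1.2791,-1.1968,0.9420,-1.4322,-0.0006,-0.5128,0.2688,-7.5303,2.4690
37,1.2931,-1.2184,0.9295,-1.4525,-0.0053,-0.5143,0.2607,-7.5415,2.4488
38,1.3070,-1.2404,0.9169,-1.4715,-0.0101,-0.5155,0.2526,-7.5489,2.4263
39,1.3206,-1.2626,0.9041,-1.4891,-0.0149,-0.5165,0.2445,-7.5524,2.4014
40,1.3341,-1.2851,0.8912,-1.5053,-0.0197,-0.5173,0.2366,-7.5520,2.3741
41,1.3474,-1.3078,0.8782,-1.5201,-0.0246,-0.5177,0.2287,-7.5480,2.3445
42,1.3605,-1.3307,0.8652,-1.5334,-0.0295,-0.5180,0.2208,-7.5402,2.3125
43,1.3733,-1.3538,0.8522,-1.5451,-0.0344,-0.5180,0.2131,-7.5288,2.2783
44,1.3860,-1.3771,0.8392,-1.5553,-0.0393,-0.5177,0.2054,-7.5138,2.2418
45,1.3985,-1.4005,0.8263,-1.5638,-0.0442,-0.5172,0.1979,-7.4953,2.2030
46,1.4108,-1.4240,0.8134,-1.5707,-0.0492,-0.5165,0.1905,-7.4733,2.1622
47,1.4229,-1.4477,0.8007,-1.5760,-0.0541,-0.5156,0.1832,-7.4480,2.1192
48,1.4348,-1.4714,0.7882,-1.5796,-0.0590,-0.5144,0.1761,-7.4195,2.0743
49,1.4465,-1.4951,0.7758,-1.5815,-0.0640,-0.5131,0.1690,-7.3878,2.0274
50,1.4581,-1.5188,0.7636,-1.5817,-0.0689,-0.5115,0.1622,-7.3532,1.9786
51,1.4694,-1.5426,0.7516,-1.5803,-0.0738,-0.5097,0.1555,-7.3156,1.9282
52,1.4806,-1.5663,0.7399,-1.5772,-0.0786,-0.5078,0.1489,-7.2753,1.8761
53,1.4916,-1.5899,0.7284,-1.5725,-0.0835,-0.5057,0.1425,-7.2323,1.8225
54,1.5025,-1.6135,0.7171,-1.5661,-0.0883,-0.5034,0.1363,-7.1869,1.7674
55,1.5131,-1.6370,0.7062,-1.5583,-0.0931,-0.5010,0.1303,-7.1391,1.7111
56,1.5236,-1.6603,0.6955,-1.5488,-0.0979,-0.4984,0.1244,-7.0892,1.6536
57,1.5340,-1.6835,0.6852,-1.5379,-0.1026,-0.4957,0.1187,-7.0373,1.5951
58,1.5442,-1.7065,0.6751,-1.5256,-0.1072,-0.4929,0.1132,-6.9835,1.5356
59,1.5542,-1.7293,0.6653,-1.5119,-0.1119,-0.4899,0.1079,-6.9281,1.4753
60,1.5642,-1.7519,0.6559,-1.4970,-0.1164,-0.4869,0.1027,-6.8712,1.4143
61,1.5739,-1.7743,0.6467,-1.4807,-0.1209,-0.4837,0.0978,-6.8130,1.3528
62,1.5836,-1.7964,0.6379,-1.4634,-0.1254,-0.4805,0.0930,-6.7536,1.2909
63,1.5931,-1.8182,0.6293,-1.4449,-0.1298,-0.4772,0.0884,-6.6932,1.2286
64,1.6024,-1.8398,0.6210,-1.4254,-0.1342,-0.4738,0.0839,-6.6320,1.1662
65,1.6117,-1.8610,0.6130,-1.4051,-0.1385,-0.4703,0.0797,-6.5701,1.1036
66,1.6208,-1.8820,0.6052,-1.3838,-0.1427,-0.4668,0.0756,-6.5077,1.0411
67,1.6298,-1.9026,0.5977,-1.3619,-0.1469,-0.4633,0.0717,-6.4449,0.9787
68,1.6387,-1.9229,0.5904,-1.3392,-0.1510,-0.4597,0.0680,-6.3818,0.9166
69,1.6475,-1.9428,0.5833,-1.3160,-0.1550,-0.4561,0.0644,-6.3187,0.8547
70,1.6562,-1.9624,0.5764,-1.2922,-0.1590,-0.4525,0.0609,-6.2555,0.7933
71,1.6648,-1.9817,0.5697,-1.2680,-0.1629,-0.4489,0.0577,-6.1925,0.7323
72,1.6733,-2.0005,0.5632,-1.2434,-0.1667,-0.4453,0.0545,-6.1296,0.6720
73,1.6817,-2.0190,0.5567,-1.2186,-0.1705,-0.4416,0.0516,-6.0671,0.6122
74,1.6900,-2.0371,0.5504,-1.1935,-0.1742,-0.4380,0.0487,-6.0050,0.5531
75,1.6982,-2.0549,0.5442,-1.1684,-0.1778,-0.4344,0.0460,-5.9433,0.4948
76,1.7063,-2.0722,0.5381,-1.1431,-0.1813,-0.4308,0.0434,-5.8822,0.4373
77,1.7144,-2.0892,0.5320,-1.1178,-0.1848,-0.4272,0.0410,-5.8216,0.3807
78,1.7223,-2.1058,0.5260,-1.0926,-0.1882,-0.4236,0.0386,-5.7617,0.3249
79,1.7301,-2.1221,0.5200,-1.0674,-0.1916,-0.4200,0.0364,-5.7025,0.2701
80,1.7379,-2.1379,0.5140,-1.0424,-0.1948,-0.4165,0.0343,-5.6440,0.2162
81,1.7456,-2.1534,0.5080,-1.0176,-0.1980,-0.4131,0.0323,,
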